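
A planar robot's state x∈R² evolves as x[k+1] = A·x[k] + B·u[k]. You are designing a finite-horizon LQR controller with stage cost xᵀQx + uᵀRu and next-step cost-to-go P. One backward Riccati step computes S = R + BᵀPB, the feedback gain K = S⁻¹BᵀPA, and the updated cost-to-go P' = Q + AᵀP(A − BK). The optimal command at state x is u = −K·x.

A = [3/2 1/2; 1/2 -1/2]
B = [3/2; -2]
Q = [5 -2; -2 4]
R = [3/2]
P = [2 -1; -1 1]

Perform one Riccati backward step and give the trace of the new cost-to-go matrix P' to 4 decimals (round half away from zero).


10.3047

BᵀP = [5.0000 -3.5000]
S = R + BᵀPB = [3/2] + [14.5000] = [16.0000]
BᵀPA = [5.7500 4.2500]
K = S⁻¹·BᵀPA = [0.3594 0.2656]
A−BK = [0.9609 0.1016; 1.2188 0.0313]
AᵀP(A−BK) = [1.1836 0.2227; 0.2227 0.1211]
P' = Q + AᵀP(A−BK) = [6.1836 -1.7773; -1.7773 4.1211]
tr(P') = 10.3047


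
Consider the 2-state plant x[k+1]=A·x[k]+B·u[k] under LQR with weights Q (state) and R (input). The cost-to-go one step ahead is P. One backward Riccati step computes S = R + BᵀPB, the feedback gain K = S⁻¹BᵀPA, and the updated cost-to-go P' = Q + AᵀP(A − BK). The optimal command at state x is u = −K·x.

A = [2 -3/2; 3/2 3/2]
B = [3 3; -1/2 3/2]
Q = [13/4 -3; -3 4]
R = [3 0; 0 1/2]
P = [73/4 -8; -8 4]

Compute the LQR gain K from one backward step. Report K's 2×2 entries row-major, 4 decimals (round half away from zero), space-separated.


-0.0577 -0.5913 0.6527 -0.0979

BᵀP = [58.7500 -26.0000; 42.7500 -18.0000]
S = R + BᵀPB = [3 0; 0 1/2] + [189.2500 137.2500; 137.2500 101.2500] = [192.2500 137.2500; 137.2500 101.7500]
BᵀPA = [78.5000 -127.1250; 58.5000 -91.1250]
K = S⁻¹·BᵀPA = [-0.0577 -0.5913; 0.6527 -0.0979]
A−BK = [0.2148 0.5678; 0.4921 1.3512]
AᵀP(A−BK) = [0.3424 0.3986; 0.3986 1.9652]
P' = Q + AᵀP(A−BK) = [3.5924 -2.6014; -2.6014 5.9652]
tr(P') = 9.5576


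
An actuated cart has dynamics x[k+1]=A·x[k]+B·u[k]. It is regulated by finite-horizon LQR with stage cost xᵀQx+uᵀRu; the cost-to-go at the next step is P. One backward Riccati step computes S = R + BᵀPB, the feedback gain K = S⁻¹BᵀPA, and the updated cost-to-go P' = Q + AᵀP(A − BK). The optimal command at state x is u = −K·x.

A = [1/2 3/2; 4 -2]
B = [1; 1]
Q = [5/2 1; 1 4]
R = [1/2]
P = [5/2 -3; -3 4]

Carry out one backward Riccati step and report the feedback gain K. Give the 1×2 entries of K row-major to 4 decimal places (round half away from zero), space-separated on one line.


BᵀP = [-0.5000 1.0000]
S = R + BᵀPB = [1/2] + [0.5000] = [1.0000]
BᵀPA = [3.7500 -2.7500]
K = S⁻¹·BᵀPA = [3.7500 -2.7500]
A−BK = [-3.2500 4.2500; 0.2500 0.7500]
AᵀP(A−BK) = [38.5625 -34.8125; -34.8125 32.0625]
P' = Q + AᵀP(A−BK) = [41.0625 -33.8125; -33.8125 36.0625]
tr(P') = 77.1250

3.7500 -2.7500


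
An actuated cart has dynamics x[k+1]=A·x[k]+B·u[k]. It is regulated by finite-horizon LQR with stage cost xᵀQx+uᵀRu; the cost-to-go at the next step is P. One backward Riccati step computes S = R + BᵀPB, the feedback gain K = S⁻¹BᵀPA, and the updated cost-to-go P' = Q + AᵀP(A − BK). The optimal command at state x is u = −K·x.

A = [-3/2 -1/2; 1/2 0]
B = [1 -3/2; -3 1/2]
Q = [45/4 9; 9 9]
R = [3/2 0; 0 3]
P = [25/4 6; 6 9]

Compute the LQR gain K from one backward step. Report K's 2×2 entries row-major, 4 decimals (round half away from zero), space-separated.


0.0433 0.0768 0.6791 0.2560

BᵀP = [-11.7500 -21.0000; -6.3750 -4.5000]
S = R + BᵀPB = [3/2 0; 0 3] + [51.2500 7.1250; 7.1250 7.3125] = [52.7500 7.1250; 7.1250 10.3125]
BᵀPA = [7.1250 5.8750; 7.3125 3.1875]
K = S⁻¹·BᵀPA = [0.0433 0.0768; 0.6791 0.2560]
A−BK = [-0.5246 -0.1927; 0.2904 0.1024]
AᵀP(A−BK) = [2.0374 0.7681; 0.7681 0.2952]
P' = Q + AᵀP(A−BK) = [13.2874 9.7681; 9.7681 9.2952]
tr(P') = 22.5827


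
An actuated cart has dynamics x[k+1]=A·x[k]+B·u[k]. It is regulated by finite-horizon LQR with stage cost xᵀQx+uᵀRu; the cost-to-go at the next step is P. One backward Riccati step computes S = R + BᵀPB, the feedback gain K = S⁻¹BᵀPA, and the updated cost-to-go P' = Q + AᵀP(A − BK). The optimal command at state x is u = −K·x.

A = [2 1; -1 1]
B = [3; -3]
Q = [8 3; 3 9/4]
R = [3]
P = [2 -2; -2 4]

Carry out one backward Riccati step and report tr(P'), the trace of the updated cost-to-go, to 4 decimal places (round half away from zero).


BᵀP = [12.0000 -18.0000]
S = R + BᵀPB = [3] + [90.0000] = [93.0000]
BᵀPA = [42.0000 -6.0000]
K = S⁻¹·BᵀPA = [0.4516 -0.0645]
A−BK = [0.6452 1.1935; 0.3548 0.8065]
AᵀP(A−BK) = [1.0323 0.7097; 0.7097 1.6129]
P' = Q + AᵀP(A−BK) = [9.0323 3.7097; 3.7097 3.8629]
tr(P') = 12.8952

12.8952


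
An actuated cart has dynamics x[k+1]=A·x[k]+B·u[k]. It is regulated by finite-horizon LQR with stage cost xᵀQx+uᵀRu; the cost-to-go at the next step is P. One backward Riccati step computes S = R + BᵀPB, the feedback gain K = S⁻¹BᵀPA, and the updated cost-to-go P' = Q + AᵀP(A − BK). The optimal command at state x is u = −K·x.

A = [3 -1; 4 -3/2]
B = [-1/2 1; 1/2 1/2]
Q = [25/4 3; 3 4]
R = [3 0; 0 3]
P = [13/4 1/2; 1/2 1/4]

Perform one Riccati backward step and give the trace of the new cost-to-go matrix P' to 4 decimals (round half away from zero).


BᵀP = [-1.3750 -0.1250; 3.5000 0.6250]
S = R + BᵀPB = [3 0; 0 3] + [0.6250 -1.4375; -1.4375 3.8125] = [3.6250 -1.4375; -1.4375 6.8125]
BᵀPA = [-4.6250 1.5625; 13.0000 -4.4375]
K = S⁻¹·BᵀPA = [-0.5665 0.1885; 1.7887 -0.6116]
A−BK = [0.9280 -0.2941; 3.3889 -1.2885]
AᵀP(A−BK) = [19.3765 -6.6774; -6.6774 2.3040]
P' = Q + AᵀP(A−BK) = [25.6265 -3.6774; -3.6774 6.3040]
tr(P') = 31.9305

31.9305


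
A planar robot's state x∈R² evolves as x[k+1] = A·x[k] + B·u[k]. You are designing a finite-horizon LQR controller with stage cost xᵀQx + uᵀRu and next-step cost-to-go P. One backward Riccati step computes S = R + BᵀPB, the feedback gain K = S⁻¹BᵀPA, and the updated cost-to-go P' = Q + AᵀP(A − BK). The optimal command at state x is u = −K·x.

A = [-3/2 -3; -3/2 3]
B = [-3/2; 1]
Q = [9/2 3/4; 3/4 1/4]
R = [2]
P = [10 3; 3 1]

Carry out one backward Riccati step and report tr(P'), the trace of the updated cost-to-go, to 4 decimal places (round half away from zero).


15.8295

BᵀP = [-12.0000 -3.5000]
S = R + BᵀPB = [2] + [14.5000] = [16.5000]
BᵀPA = [23.2500 25.5000]
K = S⁻¹·BᵀPA = [1.4091 1.5455]
A−BK = [0.6136 -0.6818; -2.9091 1.4545]
AᵀP(A−BK) = [5.4886 4.5682; 4.5682 5.5909]
P' = Q + AᵀP(A−BK) = [9.9886 5.3182; 5.3182 5.8409]
tr(P') = 15.8295


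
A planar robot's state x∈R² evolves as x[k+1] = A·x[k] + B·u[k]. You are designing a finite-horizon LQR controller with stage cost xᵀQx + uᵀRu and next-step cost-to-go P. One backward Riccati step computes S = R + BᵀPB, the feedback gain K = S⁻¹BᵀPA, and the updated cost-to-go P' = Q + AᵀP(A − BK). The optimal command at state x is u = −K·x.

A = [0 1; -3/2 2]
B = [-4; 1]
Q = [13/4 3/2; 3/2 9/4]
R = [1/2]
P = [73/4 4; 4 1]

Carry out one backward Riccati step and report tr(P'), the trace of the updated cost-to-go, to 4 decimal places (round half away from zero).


6.5841

BᵀP = [-69.0000 -15.0000]
S = R + BᵀPB = [1/2] + [261.0000] = [261.5000]
BᵀPA = [22.5000 -99.0000]
K = S⁻¹·BᵀPA = [0.0860 -0.3786]
A−BK = [0.3442 -0.5143; -1.5860 2.3786]
AᵀP(A−BK) = [0.3141 -0.4818; -0.4818 0.7701]
P' = Q + AᵀP(A−BK) = [3.5641 1.0182; 1.0182 3.0201]
tr(P') = 6.5841


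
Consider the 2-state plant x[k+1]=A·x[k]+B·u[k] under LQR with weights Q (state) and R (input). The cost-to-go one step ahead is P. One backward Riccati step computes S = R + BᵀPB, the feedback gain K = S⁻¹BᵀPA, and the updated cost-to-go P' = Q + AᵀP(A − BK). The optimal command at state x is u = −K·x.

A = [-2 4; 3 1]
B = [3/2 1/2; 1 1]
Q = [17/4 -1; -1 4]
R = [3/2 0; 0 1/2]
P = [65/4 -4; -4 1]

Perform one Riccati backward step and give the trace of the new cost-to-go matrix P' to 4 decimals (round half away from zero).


26.3638

BᵀP = [20.3750 -5.0000; 4.1250 -1.0000]
S = R + BᵀPB = [3/2 0; 0 1/2] + [25.5625 5.1875; 5.1875 1.0625] = [27.0625 5.1875; 5.1875 1.5625]
BᵀPA = [-55.7500 76.5000; -11.2500 15.5000]
K = S⁻¹·BᵀPA = [-1.8699 2.5447; -0.9919 1.4715]
A−BK = [1.3008 -0.5528; 5.8618 -3.0163]
AᵀP(A−BK) = [6.5935 -8.5772; -8.5772 11.5203]
P' = Q + AᵀP(A−BK) = [10.8435 -9.5772; -9.5772 15.5203]
tr(P') = 26.3638


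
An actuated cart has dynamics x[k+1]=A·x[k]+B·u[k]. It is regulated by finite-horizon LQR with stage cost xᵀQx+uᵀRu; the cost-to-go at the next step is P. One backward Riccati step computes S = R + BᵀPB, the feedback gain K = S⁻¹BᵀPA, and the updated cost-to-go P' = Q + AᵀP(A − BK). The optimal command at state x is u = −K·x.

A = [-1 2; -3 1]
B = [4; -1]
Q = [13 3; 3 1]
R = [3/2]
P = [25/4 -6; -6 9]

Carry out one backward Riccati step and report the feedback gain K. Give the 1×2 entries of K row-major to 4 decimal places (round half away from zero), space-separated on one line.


BᵀP = [31.0000 -33.0000]
S = R + BᵀPB = [3/2] + [157.0000] = [158.5000]
BᵀPA = [68.0000 29.0000]
K = S⁻¹·BᵀPA = [0.4290 0.1830]
A−BK = [-2.7161 1.2681; -2.5710 1.1830]
AᵀP(A−BK) = [22.0765 -9.9416; -9.9416 4.6940]
P' = Q + AᵀP(A−BK) = [35.0765 -6.9416; -6.9416 5.6940]
tr(P') = 40.7705

0.4290 0.1830


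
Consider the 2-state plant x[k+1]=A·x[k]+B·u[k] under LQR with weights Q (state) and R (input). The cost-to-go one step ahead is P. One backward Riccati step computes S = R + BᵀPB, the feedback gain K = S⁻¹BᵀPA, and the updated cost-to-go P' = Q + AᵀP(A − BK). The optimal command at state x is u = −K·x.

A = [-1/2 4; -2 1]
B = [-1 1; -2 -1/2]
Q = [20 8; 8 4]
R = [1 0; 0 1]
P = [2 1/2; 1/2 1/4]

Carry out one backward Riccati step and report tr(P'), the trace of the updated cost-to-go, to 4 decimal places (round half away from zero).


30.0017

BᵀP = [-3.0000 -1.0000; 1.7500 0.3750]
S = R + BᵀPB = [1 0; 0 1] + [5.0000 -2.5000; -2.5000 1.5625] = [6.0000 -2.5000; -2.5000 2.5625]
BᵀPA = [3.5000 -13.0000; -1.6250 7.3750]
K = S⁻¹·BᵀPA = [0.5377 -1.6301; -0.1096 1.2877]
A−BK = [0.1473 1.0822; -0.9795 -1.6164]
AᵀP(A−BK) = [0.4401 -0.9521; -0.9521 5.5616]
P' = Q + AᵀP(A−BK) = [20.4401 7.0479; 7.0479 9.5616]
tr(P') = 30.0017


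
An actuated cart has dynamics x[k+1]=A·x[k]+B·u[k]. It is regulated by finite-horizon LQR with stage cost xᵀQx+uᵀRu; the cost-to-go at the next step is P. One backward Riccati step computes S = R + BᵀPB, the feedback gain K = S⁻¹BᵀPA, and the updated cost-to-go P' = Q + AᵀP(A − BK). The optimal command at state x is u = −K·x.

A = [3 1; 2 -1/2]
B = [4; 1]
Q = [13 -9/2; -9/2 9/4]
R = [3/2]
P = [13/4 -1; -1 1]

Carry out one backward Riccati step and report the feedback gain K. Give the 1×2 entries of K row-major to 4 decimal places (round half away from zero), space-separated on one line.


BᵀP = [12.0000 -3.0000]
S = R + BᵀPB = [3/2] + [45.0000] = [46.5000]
BᵀPA = [30.0000 13.5000]
K = S⁻¹·BᵀPA = [0.6452 0.2903]
A−BK = [0.4194 -0.1613; 1.3548 -0.7903]
AᵀP(A−BK) = [1.8952 -0.4597; -0.4597 0.5806]
P' = Q + AᵀP(A−BK) = [14.8952 -4.9597; -4.9597 2.8306]
tr(P') = 17.7258

0.6452 0.2903


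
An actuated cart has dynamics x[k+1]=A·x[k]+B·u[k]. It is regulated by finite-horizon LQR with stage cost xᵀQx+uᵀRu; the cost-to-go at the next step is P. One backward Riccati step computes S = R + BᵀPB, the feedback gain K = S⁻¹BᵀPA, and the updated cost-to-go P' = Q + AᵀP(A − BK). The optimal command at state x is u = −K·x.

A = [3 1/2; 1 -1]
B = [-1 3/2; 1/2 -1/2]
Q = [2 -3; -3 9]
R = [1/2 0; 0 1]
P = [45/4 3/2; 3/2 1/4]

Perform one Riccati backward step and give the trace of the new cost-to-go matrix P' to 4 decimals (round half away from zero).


13.8678

BᵀP = [-10.5000 -1.3750; 16.1250 2.1250]
S = R + BᵀPB = [1/2 0; 0 1] + [9.8125 -15.0625; -15.0625 23.1250] = [10.3125 -15.0625; -15.0625 24.1250]
BᵀPA = [-32.8750 -3.8750; 50.5000 5.9375]
K = S⁻¹·BᵀPA = [-1.4812 -0.1849; 1.1685 0.1307]
A−BK = [-0.2339 0.1191; 2.3248 -0.8422]
AᵀP(A−BK) = [2.7976 0.1975; 0.1975 0.0702]
P' = Q + AᵀP(A−BK) = [4.7976 -2.8025; -2.8025 9.0702]
tr(P') = 13.8678


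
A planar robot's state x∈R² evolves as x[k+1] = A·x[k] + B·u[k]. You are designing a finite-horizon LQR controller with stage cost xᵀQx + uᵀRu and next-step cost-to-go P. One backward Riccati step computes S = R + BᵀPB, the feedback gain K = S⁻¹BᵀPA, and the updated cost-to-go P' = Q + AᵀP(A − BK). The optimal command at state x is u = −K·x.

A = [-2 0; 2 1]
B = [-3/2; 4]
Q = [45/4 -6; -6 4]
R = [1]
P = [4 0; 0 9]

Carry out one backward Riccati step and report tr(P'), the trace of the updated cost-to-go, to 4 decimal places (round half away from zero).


BᵀP = [-6.0000 36.0000]
S = R + BᵀPB = [1] + [153.0000] = [154.0000]
BᵀPA = [84.0000 36.0000]
K = S⁻¹·BᵀPA = [0.5455 0.2338]
A−BK = [-1.1818 0.3506; -0.1818 0.0649]
AᵀP(A−BK) = [6.1818 -1.6364; -1.6364 0.5844]
P' = Q + AᵀP(A−BK) = [17.4318 -7.6364; -7.6364 4.5844]
tr(P') = 22.0162

22.0162


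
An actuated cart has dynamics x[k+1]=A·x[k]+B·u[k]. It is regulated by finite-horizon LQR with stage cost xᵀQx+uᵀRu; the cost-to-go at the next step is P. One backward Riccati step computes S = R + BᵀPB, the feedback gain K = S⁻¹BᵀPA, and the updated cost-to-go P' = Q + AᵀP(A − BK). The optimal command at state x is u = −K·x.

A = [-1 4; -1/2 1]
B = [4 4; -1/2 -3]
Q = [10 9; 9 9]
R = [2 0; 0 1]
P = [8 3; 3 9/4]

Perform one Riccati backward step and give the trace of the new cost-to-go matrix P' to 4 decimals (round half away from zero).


BᵀP = [30.5000 10.8750; 23.0000 5.2500]
S = R + BᵀPB = [2 0; 0 1] + [116.5625 89.3750; 89.3750 76.2500] = [118.5625 89.3750; 89.3750 77.2500]
BᵀPA = [-35.9375 132.8750; -25.6250 97.2500]
K = S⁻¹·BᵀPA = [-0.4150 1.3431; 0.1484 -0.2950]
A−BK = [0.0663 -0.1923; -0.2624 0.7865]
AᵀP(A−BK) = [0.4520 -1.4169; -1.4169 4.4750]
P' = Q + AᵀP(A−BK) = [10.4520 7.5831; 7.5831 13.4750]
tr(P') = 23.9270

23.9270


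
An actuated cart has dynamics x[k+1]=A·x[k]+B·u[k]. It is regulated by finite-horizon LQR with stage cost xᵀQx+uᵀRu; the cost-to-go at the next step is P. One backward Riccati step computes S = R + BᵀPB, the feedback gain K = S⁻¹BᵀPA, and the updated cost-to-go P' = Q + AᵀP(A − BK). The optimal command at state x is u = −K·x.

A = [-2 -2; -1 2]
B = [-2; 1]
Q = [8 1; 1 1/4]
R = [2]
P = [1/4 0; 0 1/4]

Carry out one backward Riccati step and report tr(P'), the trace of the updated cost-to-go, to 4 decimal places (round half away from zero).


10.6346

BᵀP = [-0.5000 0.2500]
S = R + BᵀPB = [2] + [1.2500] = [3.2500]
BᵀPA = [0.7500 1.5000]
K = S⁻¹·BᵀPA = [0.2308 0.4615]
A−BK = [-1.5385 -1.0769; -1.2308 1.5385]
AᵀP(A−BK) = [1.0769 0.1538; 0.1538 1.3077]
P' = Q + AᵀP(A−BK) = [9.0769 1.1538; 1.1538 1.5577]
tr(P') = 10.6346


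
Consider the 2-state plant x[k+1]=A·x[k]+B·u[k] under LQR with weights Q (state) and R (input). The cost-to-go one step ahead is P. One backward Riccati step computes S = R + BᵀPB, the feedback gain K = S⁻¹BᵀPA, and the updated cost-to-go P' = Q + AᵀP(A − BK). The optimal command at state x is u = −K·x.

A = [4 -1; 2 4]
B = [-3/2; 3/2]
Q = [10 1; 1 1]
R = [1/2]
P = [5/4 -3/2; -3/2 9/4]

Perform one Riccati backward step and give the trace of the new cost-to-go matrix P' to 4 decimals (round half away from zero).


16.5589

BᵀP = [-4.1250 5.6250]
S = R + BᵀPB = [1/2] + [14.6250] = [15.1250]
BᵀPA = [-5.2500 26.6250]
K = S⁻¹·BᵀPA = [-0.3471 1.7603]
A−BK = [3.4793 1.6405; 2.5207 1.3595]
AᵀP(A−BK) = [3.1777 1.2417; 1.2417 2.3812]
P' = Q + AᵀP(A−BK) = [13.1777 2.2417; 2.2417 3.3812]
tr(P') = 16.5589


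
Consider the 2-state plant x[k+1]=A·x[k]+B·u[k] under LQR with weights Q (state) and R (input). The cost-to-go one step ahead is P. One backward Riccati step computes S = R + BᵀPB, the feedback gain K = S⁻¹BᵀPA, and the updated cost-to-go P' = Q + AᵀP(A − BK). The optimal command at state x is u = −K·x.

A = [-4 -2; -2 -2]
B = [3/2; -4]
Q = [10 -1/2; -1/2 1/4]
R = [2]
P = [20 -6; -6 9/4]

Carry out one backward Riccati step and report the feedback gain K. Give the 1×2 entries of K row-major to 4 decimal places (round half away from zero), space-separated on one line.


-1.1613 -0.4645

BᵀP = [54.0000 -18.0000]
S = R + BᵀPB = [2] + [153.0000] = [155.0000]
BᵀPA = [-180.0000 -72.0000]
K = S⁻¹·BᵀPA = [-1.1613 -0.4645]
A−BK = [-2.2581 -1.3032; -6.6452 -3.8581]
AᵀP(A−BK) = [23.9677 13.3871; 13.3871 7.5548]
P' = Q + AᵀP(A−BK) = [33.9677 12.8871; 12.8871 7.8048]
tr(P') = 41.7726


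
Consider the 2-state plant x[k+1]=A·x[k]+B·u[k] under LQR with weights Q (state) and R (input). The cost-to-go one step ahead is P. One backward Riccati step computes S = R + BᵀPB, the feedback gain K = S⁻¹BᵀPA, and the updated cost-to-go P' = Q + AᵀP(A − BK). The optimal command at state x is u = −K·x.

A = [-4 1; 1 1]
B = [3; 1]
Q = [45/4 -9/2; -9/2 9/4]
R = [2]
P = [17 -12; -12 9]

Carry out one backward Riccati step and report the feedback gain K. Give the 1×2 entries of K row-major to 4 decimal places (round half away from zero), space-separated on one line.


-1.9891 0.1304

BᵀP = [39.0000 -27.0000]
S = R + BᵀPB = [2] + [90.0000] = [92.0000]
BᵀPA = [-183.0000 12.0000]
K = S⁻¹·BᵀPA = [-1.9891 0.1304]
A−BK = [1.9674 0.6087; 2.9891 0.8696]
AᵀP(A−BK) = [12.9891 0.8696; 0.8696 0.4348]
P' = Q + AᵀP(A−BK) = [24.2391 -3.6304; -3.6304 2.6848]
tr(P') = 26.9239


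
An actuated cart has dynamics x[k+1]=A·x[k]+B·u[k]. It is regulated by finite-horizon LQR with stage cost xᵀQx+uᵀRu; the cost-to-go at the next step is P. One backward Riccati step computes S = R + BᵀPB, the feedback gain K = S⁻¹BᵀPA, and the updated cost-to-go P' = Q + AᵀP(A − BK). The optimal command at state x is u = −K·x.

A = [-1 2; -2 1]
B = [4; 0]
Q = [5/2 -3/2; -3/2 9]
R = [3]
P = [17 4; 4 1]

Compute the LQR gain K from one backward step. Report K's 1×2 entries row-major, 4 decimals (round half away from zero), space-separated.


-0.3636 0.5527

BᵀP = [68.0000 16.0000]
S = R + BᵀPB = [3] + [272.0000] = [275.0000]
BᵀPA = [-100.0000 152.0000]
K = S⁻¹·BᵀPA = [-0.3636 0.5527]
A−BK = [0.4545 -0.2109; -2.0000 1.0000]
AᵀP(A−BK) = [0.6364 -0.7273; -0.7273 0.9855]
P' = Q + AᵀP(A−BK) = [3.1364 -2.2273; -2.2273 9.9855]
tr(P') = 13.1218


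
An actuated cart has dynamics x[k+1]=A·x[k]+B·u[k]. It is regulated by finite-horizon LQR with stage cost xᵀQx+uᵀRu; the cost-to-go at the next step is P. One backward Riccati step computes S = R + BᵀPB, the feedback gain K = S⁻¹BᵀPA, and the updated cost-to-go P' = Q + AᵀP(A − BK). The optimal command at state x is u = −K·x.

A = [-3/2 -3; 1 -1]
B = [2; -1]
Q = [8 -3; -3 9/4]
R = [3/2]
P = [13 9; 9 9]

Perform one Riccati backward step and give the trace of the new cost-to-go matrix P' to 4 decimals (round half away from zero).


BᵀP = [17.0000 9.0000]
S = R + BᵀPB = [3/2] + [25.0000] = [26.5000]
BᵀPA = [-16.5000 -60.0000]
K = S⁻¹·BᵀPA = [-0.6226 -2.2642]
A−BK = [-0.2547 1.5283; 0.3774 -3.2642]
AᵀP(A−BK) = [0.9764 -1.3585; -1.3585 44.1509]
P' = Q + AᵀP(A−BK) = [8.9764 -4.3585; -4.3585 46.4009]
tr(P') = 55.3774

55.3774


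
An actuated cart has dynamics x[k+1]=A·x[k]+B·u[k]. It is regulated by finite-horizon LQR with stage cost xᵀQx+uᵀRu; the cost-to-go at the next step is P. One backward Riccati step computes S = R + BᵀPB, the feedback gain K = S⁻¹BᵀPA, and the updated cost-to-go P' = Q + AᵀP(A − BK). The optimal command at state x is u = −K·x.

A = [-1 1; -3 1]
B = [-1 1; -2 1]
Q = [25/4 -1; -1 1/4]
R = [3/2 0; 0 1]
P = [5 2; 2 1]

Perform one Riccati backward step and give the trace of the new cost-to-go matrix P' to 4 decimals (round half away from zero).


8.2971

BᵀP = [-9.0000 -4.0000; 7.0000 3.0000]
S = R + BᵀPB = [3/2 0; 0 1] + [17.0000 -13.0000; -13.0000 10.0000] = [18.5000 -13.0000; -13.0000 11.0000]
BᵀPA = [21.0000 -13.0000; -16.0000 10.0000]
K = S⁻¹·BᵀPA = [0.6667 -0.3768; -0.6667 0.4638]
A−BK = [0.3333 0.1594; -1.0000 -0.2174]
AᵀP(A−BK) = [1.3333 -0.6667; -0.6667 0.4638]
P' = Q + AᵀP(A−BK) = [7.5833 -1.6667; -1.6667 0.7138]
tr(P') = 8.2971


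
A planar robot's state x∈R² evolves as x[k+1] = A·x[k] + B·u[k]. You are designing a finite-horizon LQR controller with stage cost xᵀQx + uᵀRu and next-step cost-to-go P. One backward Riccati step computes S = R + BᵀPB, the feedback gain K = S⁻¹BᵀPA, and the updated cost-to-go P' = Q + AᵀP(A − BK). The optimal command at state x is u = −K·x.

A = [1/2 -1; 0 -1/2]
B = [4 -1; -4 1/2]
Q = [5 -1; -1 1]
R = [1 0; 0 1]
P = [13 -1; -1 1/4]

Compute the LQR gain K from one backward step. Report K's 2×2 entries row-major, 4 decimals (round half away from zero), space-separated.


0.1003 -0.1828 -0.0588 0.1490

BᵀP = [56.0000 -5.0000; -13.5000 1.1250]
S = R + BᵀPB = [1 0; 0 1] + [244.0000 -58.5000; -58.5000 14.0625] = [245.0000 -58.5000; -58.5000 15.0625]
BᵀPA = [28.0000 -53.5000; -6.7500 12.9375]
K = S⁻¹·BᵀPA = [0.1003 -0.1828; -0.0588 0.1490]
A−BK = [0.0402 -0.1198; 0.4304 -1.3057]
AᵀP(A−BK) = [0.0462 -0.1261; -0.1261 0.3556]
P' = Q + AᵀP(A−BK) = [5.0462 -1.1261; -1.1261 1.3556]
tr(P') = 6.4018


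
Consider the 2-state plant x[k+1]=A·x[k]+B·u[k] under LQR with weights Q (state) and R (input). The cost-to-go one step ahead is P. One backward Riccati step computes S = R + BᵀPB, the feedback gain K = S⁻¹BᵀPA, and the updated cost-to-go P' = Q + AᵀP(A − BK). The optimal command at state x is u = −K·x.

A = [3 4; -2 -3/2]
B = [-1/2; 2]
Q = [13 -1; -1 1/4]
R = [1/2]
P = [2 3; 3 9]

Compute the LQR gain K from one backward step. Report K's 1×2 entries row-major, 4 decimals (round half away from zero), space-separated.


BᵀP = [5.0000 16.5000]
S = R + BᵀPB = [1/2] + [30.5000] = [31.0000]
BᵀPA = [-18.0000 -4.7500]
K = S⁻¹·BᵀPA = [-0.5806 -0.1532]
A−BK = [2.7097 3.9234; -0.8387 -1.1935]
AᵀP(A−BK) = [7.5484 10.7419; 10.7419 15.5222]
P' = Q + AᵀP(A−BK) = [20.5484 9.7419; 9.7419 15.7722]
tr(P') = 36.3206

-0.5806 -0.1532


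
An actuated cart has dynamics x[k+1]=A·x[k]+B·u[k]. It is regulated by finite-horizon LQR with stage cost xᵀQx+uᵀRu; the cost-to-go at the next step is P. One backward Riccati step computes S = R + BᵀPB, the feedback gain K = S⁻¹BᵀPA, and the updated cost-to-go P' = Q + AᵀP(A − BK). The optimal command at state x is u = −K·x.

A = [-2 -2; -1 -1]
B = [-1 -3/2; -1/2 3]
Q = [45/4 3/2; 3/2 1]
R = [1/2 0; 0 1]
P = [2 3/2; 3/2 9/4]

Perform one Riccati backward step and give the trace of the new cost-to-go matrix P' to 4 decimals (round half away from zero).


15.6643

BᵀP = [-2.7500 -2.6250; 1.5000 4.5000]
S = R + BᵀPB = [1/2 0; 0 1] + [4.0625 -3.7500; -3.7500 11.2500] = [4.5625 -3.7500; -3.7500 12.2500]
BᵀPA = [8.1250 8.1250; -7.5000 -7.5000]
K = S⁻¹·BᵀPA = [1.7071 1.7071; -0.0897 -0.0897]
A−BK = [-0.4273 -0.4273; 0.1225 0.1225]
AᵀP(A−BK) = [1.7071 1.7071; 1.7071 1.7071]
P' = Q + AᵀP(A−BK) = [12.9571 3.2071; 3.2071 2.7071]
tr(P') = 15.6643


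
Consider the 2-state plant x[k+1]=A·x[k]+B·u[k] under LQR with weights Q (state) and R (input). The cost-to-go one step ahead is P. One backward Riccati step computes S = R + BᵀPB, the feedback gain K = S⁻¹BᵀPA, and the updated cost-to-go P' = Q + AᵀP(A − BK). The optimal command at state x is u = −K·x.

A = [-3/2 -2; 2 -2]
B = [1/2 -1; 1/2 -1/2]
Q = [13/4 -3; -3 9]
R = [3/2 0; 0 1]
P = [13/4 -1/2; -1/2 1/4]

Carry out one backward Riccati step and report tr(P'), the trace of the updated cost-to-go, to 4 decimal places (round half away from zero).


18.6643

BᵀP = [1.3750 -0.1250; -3.0000 0.3750]
S = R + BᵀPB = [3/2 0; 0 1] + [0.6250 -1.3125; -1.3125 2.8125] = [2.1250 -1.3125; -1.3125 3.8125]
BᵀPA = [-2.3125 -2.5000; 5.2500 5.2500]
K = S⁻¹·BᵀPA = [-0.3019 -0.4140; 1.2731 1.2345]
A−BK = [-0.0759 -0.5585; 2.7875 -1.1758]
AᵀP(A−BK) = [3.9305 1.8114; 1.8114 2.4838]
P' = Q + AᵀP(A−BK) = [7.1805 -1.1886; -1.1886 11.4838]
tr(P') = 18.6643


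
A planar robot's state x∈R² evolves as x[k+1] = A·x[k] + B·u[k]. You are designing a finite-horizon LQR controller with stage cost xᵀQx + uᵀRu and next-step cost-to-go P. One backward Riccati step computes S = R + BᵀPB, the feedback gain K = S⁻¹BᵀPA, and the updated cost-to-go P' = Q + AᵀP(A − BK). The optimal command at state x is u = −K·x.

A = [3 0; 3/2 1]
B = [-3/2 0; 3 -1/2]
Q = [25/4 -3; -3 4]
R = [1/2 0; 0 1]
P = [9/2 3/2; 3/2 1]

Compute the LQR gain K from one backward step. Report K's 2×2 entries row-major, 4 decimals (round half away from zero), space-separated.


-1.0852 0.0998 -2.7256 -0.3701

BᵀP = [-2.2500 0.7500; -0.7500 -0.5000]
S = R + BᵀPB = [1/2 0; 0 1] + [5.6250 -0.3750; -0.3750 0.2500] = [6.1250 -0.3750; -0.3750 1.2500]
BᵀPA = [-5.6250 0.7500; -3.0000 -0.5000]
K = S⁻¹·BᵀPA = [-1.0852 0.0998; -2.7256 -0.3701]
A−BK = [1.3721 0.1497; 3.3929 0.5156]
AᵀP(A−BK) = [41.9688 5.4511; 5.4511 0.7401]
P' = Q + AᵀP(A−BK) = [48.2188 2.4511; 2.4511 4.7401]
tr(P') = 52.9589


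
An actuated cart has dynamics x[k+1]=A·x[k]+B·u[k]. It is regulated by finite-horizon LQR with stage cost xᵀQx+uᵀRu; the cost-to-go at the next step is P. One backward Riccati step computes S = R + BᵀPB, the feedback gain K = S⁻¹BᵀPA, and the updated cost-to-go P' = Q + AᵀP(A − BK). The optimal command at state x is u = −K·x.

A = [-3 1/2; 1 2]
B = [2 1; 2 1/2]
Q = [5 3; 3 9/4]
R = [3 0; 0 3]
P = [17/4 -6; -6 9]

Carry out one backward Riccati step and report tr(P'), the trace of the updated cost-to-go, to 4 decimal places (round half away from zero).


62.4003

BᵀP = [-3.5000 6.0000; 1.2500 -1.5000]
S = R + BᵀPB = [3 0; 0 3] + [5.0000 -0.5000; -0.5000 0.5000] = [8.0000 -0.5000; -0.5000 3.5000]
BᵀPA = [16.5000 10.2500; -5.2500 -2.3750]
K = S⁻¹·BᵀPA = [1.9865 1.2500; -1.2162 -0.5000]
A−BK = [-5.7568 -1.5000; -2.3649 -0.2500]
AᵀP(A−BK) = [44.0878 21.3750; 21.3750 11.0625]
P' = Q + AᵀP(A−BK) = [49.0878 24.3750; 24.3750 13.3125]
tr(P') = 62.4003


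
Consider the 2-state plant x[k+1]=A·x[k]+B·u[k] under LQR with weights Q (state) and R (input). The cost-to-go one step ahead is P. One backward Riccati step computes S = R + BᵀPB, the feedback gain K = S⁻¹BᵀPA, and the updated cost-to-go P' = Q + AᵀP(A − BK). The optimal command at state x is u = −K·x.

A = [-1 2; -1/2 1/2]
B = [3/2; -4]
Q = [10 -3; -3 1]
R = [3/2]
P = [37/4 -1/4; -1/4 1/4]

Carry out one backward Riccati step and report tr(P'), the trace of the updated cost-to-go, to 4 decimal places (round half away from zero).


20.9435

BᵀP = [14.8750 -1.3750]
S = R + BᵀPB = [3/2] + [27.8125] = [29.3125]
BᵀPA = [-14.1875 29.0625]
K = S⁻¹·BᵀPA = [-0.4840 0.9915]
A−BK = [-0.2740 0.5128; -2.4360 4.4659]
AᵀP(A−BK) = [2.1956 -4.1210; -4.1210 7.7479]
P' = Q + AᵀP(A−BK) = [12.1956 -7.1210; -7.1210 8.7479]
tr(P') = 20.9435


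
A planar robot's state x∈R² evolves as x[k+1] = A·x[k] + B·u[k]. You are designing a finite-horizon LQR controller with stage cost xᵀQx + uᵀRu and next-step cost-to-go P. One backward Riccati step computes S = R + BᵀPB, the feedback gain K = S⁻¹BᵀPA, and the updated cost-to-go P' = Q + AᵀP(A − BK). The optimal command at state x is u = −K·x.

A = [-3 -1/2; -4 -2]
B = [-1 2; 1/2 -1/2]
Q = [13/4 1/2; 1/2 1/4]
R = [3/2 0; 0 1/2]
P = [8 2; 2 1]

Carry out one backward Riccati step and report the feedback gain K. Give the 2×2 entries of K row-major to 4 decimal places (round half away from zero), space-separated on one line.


BᵀP = [-7.0000 -1.5000; 15.0000 3.5000]
S = R + BᵀPB = [3/2 0; 0 1/2] + [6.2500 -13.2500; -13.2500 28.2500] = [7.7500 -13.2500; -13.2500 28.7500]
BᵀPA = [27.0000 6.5000; -59.0000 -14.5000]
K = S⁻¹·BᵀPA = [-0.1164 -0.1111; -2.1058 -0.5556]
A−BK = [1.0952 0.5000; -4.9947 -2.2222]
AᵀP(A−BK) = [14.8995 6.2222; 6.2222 2.6667]
P' = Q + AᵀP(A−BK) = [18.1495 6.7222; 6.7222 2.9167]
tr(P') = 21.0661

-0.1164 -0.1111 -2.1058 -0.5556


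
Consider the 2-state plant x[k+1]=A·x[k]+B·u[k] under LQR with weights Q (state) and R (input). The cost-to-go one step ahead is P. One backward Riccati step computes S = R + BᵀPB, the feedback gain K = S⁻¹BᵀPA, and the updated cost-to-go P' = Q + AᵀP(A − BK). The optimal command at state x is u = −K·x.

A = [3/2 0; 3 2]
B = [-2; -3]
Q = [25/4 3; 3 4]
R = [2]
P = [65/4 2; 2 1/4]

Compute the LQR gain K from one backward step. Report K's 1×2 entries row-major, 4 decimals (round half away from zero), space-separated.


BᵀP = [-38.5000 -4.7500]
S = R + BᵀPB = [2] + [91.2500] = [93.2500]
BᵀPA = [-72.0000 -9.5000]
K = S⁻¹·BᵀPA = [-0.7721 -0.1019]
A−BK = [-0.0442 -0.2038; 0.6836 1.6944]
AᵀP(A−BK) = [1.2200 0.1649; 0.1649 0.0322]
P' = Q + AᵀP(A−BK) = [7.4700 3.1649; 3.1649 4.0322]
tr(P') = 11.5022

-0.7721 -0.1019


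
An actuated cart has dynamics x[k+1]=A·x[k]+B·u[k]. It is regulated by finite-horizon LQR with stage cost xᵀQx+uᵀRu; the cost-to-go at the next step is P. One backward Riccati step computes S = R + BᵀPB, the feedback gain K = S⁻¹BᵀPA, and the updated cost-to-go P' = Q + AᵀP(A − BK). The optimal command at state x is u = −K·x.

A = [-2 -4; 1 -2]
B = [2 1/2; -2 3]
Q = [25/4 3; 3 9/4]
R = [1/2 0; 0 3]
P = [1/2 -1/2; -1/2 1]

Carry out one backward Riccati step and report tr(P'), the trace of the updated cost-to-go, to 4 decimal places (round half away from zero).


11.5466

BᵀP = [2.0000 -3.0000; -1.2500 2.7500]
S = R + BᵀPB = [1/2 0; 0 3] + [10.0000 -8.0000; -8.0000 7.6250] = [10.5000 -8.0000; -8.0000 10.6250]
BᵀPA = [-7.0000 -2.0000; 5.2500 -0.5000]
K = S⁻¹·BᵀPA = [-0.6807 -0.5309; -0.0184 -0.4468]
A−BK = [-0.6294 -2.7148; -0.3062 -1.7214]
AᵀP(A−BK) = [0.3318 0.6294; 0.6294 2.7148]
P' = Q + AᵀP(A−BK) = [6.5818 3.6294; 3.6294 4.9648]
tr(P') = 11.5466


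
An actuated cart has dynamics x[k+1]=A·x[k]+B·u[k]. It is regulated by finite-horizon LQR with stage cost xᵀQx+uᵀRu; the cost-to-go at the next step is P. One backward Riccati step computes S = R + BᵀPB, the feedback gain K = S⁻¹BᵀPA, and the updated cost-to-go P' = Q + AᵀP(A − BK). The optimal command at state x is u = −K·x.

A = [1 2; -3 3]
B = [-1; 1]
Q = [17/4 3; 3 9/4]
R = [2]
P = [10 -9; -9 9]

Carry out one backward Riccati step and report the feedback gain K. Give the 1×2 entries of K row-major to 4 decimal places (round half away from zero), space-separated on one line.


-1.8718 0.4103

BᵀP = [-19.0000 18.0000]
S = R + BᵀPB = [2] + [37.0000] = [39.0000]
BᵀPA = [-73.0000 16.0000]
K = S⁻¹·BᵀPA = [-1.8718 0.4103]
A−BK = [-0.8718 2.4103; -1.1282 2.5897]
AᵀP(A−BK) = [8.3590 -4.0513; -4.0513 6.4359]
P' = Q + AᵀP(A−BK) = [12.6090 -1.0513; -1.0513 8.6859]
tr(P') = 21.2949


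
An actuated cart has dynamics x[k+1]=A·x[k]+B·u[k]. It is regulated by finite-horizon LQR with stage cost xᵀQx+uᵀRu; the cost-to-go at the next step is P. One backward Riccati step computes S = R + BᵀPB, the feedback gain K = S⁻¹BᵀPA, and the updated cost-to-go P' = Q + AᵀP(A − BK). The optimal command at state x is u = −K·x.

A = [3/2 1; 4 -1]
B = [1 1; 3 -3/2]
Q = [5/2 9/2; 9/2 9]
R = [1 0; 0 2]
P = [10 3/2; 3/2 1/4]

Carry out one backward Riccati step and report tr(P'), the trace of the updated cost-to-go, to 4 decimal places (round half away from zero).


BᵀP = [14.5000 2.2500; 7.7500 1.1250]
S = R + BᵀPB = [1 0; 0 2] + [21.2500 11.1250; 11.1250 6.0625] = [22.2500 11.1250; 11.1250 8.0625]
BᵀPA = [30.7500 12.2500; 16.1250 6.6250]
K = S⁻¹·BᵀPA = [1.2320 0.4506; 0.3000 0.2000]
A−BK = [-0.0320 0.3494; 0.7539 -2.0517]
AᵀP(A−BK) = [1.7778 0.6702; 0.6702 0.4056]
P' = Q + AᵀP(A−BK) = [4.2778 5.1702; 5.1702 9.4056]
tr(P') = 13.6834

13.6834


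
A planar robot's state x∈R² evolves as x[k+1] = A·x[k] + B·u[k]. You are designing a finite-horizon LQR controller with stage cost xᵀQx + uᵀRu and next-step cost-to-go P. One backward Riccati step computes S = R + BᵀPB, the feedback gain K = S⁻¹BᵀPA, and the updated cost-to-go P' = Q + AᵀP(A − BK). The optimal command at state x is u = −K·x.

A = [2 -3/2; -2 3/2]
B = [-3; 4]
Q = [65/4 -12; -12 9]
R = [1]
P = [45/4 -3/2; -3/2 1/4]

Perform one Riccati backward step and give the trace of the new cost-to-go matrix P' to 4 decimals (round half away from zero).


25.9118

BᵀP = [-39.7500 5.5000]
S = R + BᵀPB = [1] + [141.2500] = [142.2500]
BᵀPA = [-90.5000 67.8750]
K = S⁻¹·BᵀPA = [-0.6362 0.4772]
A−BK = [0.0914 -0.0685; 0.5448 -0.4086]
AᵀP(A−BK) = [0.4236 -0.3177; -0.3177 0.2382]
P' = Q + AᵀP(A−BK) = [16.6736 -12.3177; -12.3177 9.2382]
tr(P') = 25.9118


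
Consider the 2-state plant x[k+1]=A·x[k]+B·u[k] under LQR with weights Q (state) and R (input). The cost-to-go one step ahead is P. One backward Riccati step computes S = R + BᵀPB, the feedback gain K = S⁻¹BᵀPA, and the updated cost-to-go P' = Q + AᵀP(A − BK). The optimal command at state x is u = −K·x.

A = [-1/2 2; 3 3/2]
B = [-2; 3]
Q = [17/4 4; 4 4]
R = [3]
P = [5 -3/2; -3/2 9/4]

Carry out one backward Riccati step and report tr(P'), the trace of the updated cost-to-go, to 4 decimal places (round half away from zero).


BᵀP = [-14.5000 9.7500]
S = R + BᵀPB = [3] + [58.2500] = [61.2500]
BᵀPA = [36.5000 -14.3750]
K = S⁻¹·BᵀPA = [0.5959 -0.2347]
A−BK = [0.6918 1.5306; 1.2122 2.2041]
AᵀP(A−BK) = [4.2490 5.8163; 5.8163 12.6888]
P' = Q + AᵀP(A−BK) = [8.4990 9.8163; 9.8163 16.6888]
tr(P') = 25.1878

25.1878


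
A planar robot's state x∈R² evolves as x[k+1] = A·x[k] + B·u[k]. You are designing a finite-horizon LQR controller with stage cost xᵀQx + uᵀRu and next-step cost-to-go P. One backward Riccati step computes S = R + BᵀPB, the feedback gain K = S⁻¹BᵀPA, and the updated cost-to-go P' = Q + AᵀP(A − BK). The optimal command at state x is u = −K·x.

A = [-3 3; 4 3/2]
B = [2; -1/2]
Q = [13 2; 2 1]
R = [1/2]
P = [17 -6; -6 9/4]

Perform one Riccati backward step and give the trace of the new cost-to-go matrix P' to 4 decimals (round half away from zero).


18.4306

BᵀP = [37.0000 -13.1250]
S = R + BᵀPB = [1/2] + [80.5625] = [81.0625]
BᵀPA = [-163.5000 91.3125]
K = S⁻¹·BᵀPA = [-2.0170 1.1264]
A−BK = [1.0339 0.7471; 2.9915 2.0632]
AᵀP(A−BK) = [3.2267 -0.3261; -0.3261 1.2039]
P' = Q + AᵀP(A−BK) = [16.2267 1.6739; 1.6739 2.2039]
tr(P') = 18.4306


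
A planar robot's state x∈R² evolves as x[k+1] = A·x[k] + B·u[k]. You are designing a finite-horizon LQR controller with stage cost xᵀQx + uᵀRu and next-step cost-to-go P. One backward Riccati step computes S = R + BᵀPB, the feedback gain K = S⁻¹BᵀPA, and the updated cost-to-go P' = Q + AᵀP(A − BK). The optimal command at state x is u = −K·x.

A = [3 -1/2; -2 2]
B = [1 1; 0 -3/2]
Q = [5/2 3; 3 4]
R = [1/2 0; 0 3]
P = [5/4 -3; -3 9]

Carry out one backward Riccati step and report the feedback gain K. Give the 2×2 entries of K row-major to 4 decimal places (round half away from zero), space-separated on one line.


BᵀP = [1.2500 -3.0000; 5.7500 -16.5000]
S = R + BᵀPB = [1/2 0; 0 3] + [1.2500 5.7500; 5.7500 30.5000] = [1.7500 5.7500; 5.7500 33.5000]
BᵀPA = [9.7500 -6.6250; 50.2500 -35.8750]
K = S⁻¹·BᵀPA = [1.4743 -0.6125; 1.2469 -0.9658]
A−BK = [0.2787 1.0782; -0.1296 0.5513]
AᵀP(A−BK) = [6.2164 -4.3735; -4.3735 3.6079]
P' = Q + AᵀP(A−BK) = [8.7164 -1.3735; -1.3735 7.6079]
tr(P') = 16.3243

1.4743 -0.6125 1.2469 -0.9658


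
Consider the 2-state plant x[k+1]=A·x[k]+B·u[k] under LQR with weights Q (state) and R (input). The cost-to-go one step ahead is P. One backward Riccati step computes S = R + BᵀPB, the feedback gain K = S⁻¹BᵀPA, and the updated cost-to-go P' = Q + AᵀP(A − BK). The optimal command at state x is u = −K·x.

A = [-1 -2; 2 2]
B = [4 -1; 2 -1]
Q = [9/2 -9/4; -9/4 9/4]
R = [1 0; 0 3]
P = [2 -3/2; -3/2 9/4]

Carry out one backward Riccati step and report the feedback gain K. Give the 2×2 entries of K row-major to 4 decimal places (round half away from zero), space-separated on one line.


-0.5837 -0.8872 -0.7160 -0.8482

BᵀP = [5.0000 -1.5000; -0.5000 -0.7500]
S = R + BᵀPB = [1 0; 0 3] + [17.0000 -3.5000; -3.5000 1.2500] = [18.0000 -3.5000; -3.5000 4.2500]
BᵀPA = [-8.0000 -13.0000; -1.0000 -0.5000]
K = S⁻¹·BᵀPA = [-0.5837 -0.8872; -0.7160 -0.8482]
A−BK = [0.6187 0.7004; 2.4514 2.9261]
AᵀP(A−BK) = [11.6148 14.0545; 14.0545 17.0428]
P' = Q + AᵀP(A−BK) = [16.1148 11.8045; 11.8045 19.2928]
tr(P') = 35.4076


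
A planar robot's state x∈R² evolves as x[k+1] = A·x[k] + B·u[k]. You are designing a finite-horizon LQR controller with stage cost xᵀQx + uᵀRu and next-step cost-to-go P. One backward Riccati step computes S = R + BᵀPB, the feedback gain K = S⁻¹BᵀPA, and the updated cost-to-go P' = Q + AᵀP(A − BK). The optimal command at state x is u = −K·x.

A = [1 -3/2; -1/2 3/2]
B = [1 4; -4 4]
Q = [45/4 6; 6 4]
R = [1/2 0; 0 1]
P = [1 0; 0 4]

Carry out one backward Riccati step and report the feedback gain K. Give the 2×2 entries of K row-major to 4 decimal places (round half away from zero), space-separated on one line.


BᵀP = [1.0000 -16.0000; 4.0000 16.0000]
S = R + BᵀPB = [1/2 0; 0 1] + [65.0000 -60.0000; -60.0000 80.0000] = [65.5000 -60.0000; -60.0000 81.0000]
BᵀPA = [9.0000 -25.5000; -4.0000 18.0000]
K = S⁻¹·BᵀPA = [0.2867 -0.5778; 0.1630 -0.2058]
A−BK = [0.0613 -0.0989; -0.0051 0.0119]
AᵀP(A−BK) = [0.0715 -0.1227; -0.1227 0.2197]
P' = Q + AᵀP(A−BK) = [11.3215 5.8773; 5.8773 4.2197]
tr(P') = 15.5412

0.2867 -0.5778 0.1630 -0.2058


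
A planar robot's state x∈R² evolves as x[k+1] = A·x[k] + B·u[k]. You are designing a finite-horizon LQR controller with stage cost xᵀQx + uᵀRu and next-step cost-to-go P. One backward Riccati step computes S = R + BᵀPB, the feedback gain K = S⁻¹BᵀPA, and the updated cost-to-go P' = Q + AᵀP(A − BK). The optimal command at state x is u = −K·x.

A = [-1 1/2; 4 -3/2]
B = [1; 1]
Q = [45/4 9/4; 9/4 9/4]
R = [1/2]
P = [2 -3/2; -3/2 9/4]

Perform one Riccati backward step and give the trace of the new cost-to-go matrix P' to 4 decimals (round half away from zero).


BᵀP = [0.5000 0.7500]
S = R + BᵀPB = [1/2] + [1.2500] = [1.7500]
BᵀPA = [2.5000 -0.8750]
K = S⁻¹·BᵀPA = [1.4286 -0.5000]
A−BK = [-2.4286 1.0000; 2.5714 -1.0000]
AᵀP(A−BK) = [46.4286 -18.5000; -18.5000 7.3750]
P' = Q + AᵀP(A−BK) = [57.6786 -16.2500; -16.2500 9.6250]
tr(P') = 67.3036

67.3036


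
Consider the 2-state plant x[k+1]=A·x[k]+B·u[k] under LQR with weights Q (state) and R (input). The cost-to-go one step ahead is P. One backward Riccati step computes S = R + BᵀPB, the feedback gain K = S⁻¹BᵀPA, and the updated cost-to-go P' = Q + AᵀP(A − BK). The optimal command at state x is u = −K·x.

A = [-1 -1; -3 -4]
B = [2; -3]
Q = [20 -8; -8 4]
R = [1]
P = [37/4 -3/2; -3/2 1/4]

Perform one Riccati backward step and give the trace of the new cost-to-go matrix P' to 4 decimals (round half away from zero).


24.2811

BᵀP = [23.0000 -3.7500]
S = R + BᵀPB = [1] + [57.2500] = [58.2500]
BᵀPA = [-11.7500 -8.0000]
K = S⁻¹·BᵀPA = [-0.2017 -0.1373]
A−BK = [-0.5966 -0.7253; -3.6052 -4.4120]
AᵀP(A−BK) = [0.1298 0.1363; 0.1363 0.1513]
P' = Q + AᵀP(A−BK) = [20.1298 -7.8637; -7.8637 4.1513]
tr(P') = 24.2811


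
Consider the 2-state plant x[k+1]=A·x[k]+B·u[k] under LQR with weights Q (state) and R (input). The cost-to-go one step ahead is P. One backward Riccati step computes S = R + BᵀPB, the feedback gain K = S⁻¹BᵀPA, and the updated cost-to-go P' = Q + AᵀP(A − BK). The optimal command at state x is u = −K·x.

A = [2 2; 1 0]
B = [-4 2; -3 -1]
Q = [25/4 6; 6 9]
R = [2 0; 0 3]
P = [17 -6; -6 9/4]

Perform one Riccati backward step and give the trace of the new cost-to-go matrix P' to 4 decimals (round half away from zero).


BᵀP = [-50.0000 17.2500; 40.0000 -14.2500]
S = R + BᵀPB = [2 0; 0 3] + [148.2500 -117.2500; -117.2500 94.2500] = [150.2500 -117.2500; -117.2500 97.2500]
BᵀPA = [-82.7500 -100.0000; 65.7500 80.0000]
K = S⁻¹·BᵀPA = [-0.3914 -0.3992; 0.2042 0.3413]
A−BK = [0.0260 -0.2794; 0.0301 -0.8562]
AᵀP(A−BK) = [0.4356 0.5242; 0.5242 0.7741]
P' = Q + AᵀP(A−BK) = [6.6856 6.5242; 6.5242 9.7741]
tr(P') = 16.4597

16.4597
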